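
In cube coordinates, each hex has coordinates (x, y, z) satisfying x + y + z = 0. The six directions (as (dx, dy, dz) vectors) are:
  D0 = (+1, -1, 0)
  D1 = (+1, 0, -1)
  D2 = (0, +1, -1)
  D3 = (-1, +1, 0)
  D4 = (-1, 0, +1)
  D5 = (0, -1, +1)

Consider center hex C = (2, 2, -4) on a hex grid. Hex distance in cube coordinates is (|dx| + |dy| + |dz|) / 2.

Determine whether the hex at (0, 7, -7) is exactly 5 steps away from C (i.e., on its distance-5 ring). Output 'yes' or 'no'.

Answer: yes

Derivation:
|px - cx| = |0 - 2| = 2
|py - cy| = |7 - 2| = 5
|pz - cz| = |-7 - (-4)| = 3
distance = (2+5+3)/2 = 10/2 = 5
radius = 5; distance == radius -> yes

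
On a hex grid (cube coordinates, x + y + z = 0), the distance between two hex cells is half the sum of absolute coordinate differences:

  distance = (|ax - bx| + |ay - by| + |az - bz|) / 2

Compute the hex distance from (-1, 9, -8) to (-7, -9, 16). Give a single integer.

|ax - bx| = |-1 - (-7)| = 6
|ay - by| = |9 - (-9)| = 18
|az - bz| = |-8 - 16| = 24
distance = (6 + 18 + 24) / 2 = 48 / 2 = 24

Answer: 24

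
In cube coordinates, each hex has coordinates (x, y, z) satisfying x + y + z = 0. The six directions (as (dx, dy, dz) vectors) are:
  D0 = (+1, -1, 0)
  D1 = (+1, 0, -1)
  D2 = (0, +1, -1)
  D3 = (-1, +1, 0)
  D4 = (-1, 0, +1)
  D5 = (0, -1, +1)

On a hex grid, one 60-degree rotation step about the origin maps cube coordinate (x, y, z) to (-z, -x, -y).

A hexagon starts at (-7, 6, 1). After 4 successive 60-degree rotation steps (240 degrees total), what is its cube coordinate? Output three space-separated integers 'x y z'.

Start: (-7, 6, 1)
Step 1: (-7, 6, 1) -> (-(1), -(-7), -(6)) = (-1, 7, -6)
Step 2: (-1, 7, -6) -> (-(-6), -(-1), -(7)) = (6, 1, -7)
Step 3: (6, 1, -7) -> (-(-7), -(6), -(1)) = (7, -6, -1)
Step 4: (7, -6, -1) -> (-(-1), -(7), -(-6)) = (1, -7, 6)

Answer: 1 -7 6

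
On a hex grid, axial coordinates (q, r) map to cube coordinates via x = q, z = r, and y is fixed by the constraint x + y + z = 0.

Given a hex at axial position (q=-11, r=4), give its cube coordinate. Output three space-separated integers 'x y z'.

Answer: -11 7 4

Derivation:
x = q = -11
z = r = 4
y = -x - z = -(-11) - (4) = 7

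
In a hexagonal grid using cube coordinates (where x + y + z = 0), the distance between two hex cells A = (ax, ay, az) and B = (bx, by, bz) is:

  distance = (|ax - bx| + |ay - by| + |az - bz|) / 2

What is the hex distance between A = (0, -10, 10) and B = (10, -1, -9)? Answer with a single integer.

|ax - bx| = |0 - 10| = 10
|ay - by| = |-10 - (-1)| = 9
|az - bz| = |10 - (-9)| = 19
distance = (10 + 9 + 19) / 2 = 38 / 2 = 19

Answer: 19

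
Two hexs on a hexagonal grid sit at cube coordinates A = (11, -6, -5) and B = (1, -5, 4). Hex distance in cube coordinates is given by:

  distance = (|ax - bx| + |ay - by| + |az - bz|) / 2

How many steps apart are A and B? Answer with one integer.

Answer: 10

Derivation:
|ax - bx| = |11 - 1| = 10
|ay - by| = |-6 - (-5)| = 1
|az - bz| = |-5 - 4| = 9
distance = (10 + 1 + 9) / 2 = 20 / 2 = 10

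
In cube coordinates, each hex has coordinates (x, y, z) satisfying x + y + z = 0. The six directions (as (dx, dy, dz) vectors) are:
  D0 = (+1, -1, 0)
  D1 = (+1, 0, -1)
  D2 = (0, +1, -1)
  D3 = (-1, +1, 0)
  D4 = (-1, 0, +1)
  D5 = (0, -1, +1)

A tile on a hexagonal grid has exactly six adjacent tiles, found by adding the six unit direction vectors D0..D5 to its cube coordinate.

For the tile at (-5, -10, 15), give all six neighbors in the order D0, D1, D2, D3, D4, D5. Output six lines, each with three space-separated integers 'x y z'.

Center: (-5, -10, 15). Add each direction:
  D0: (-5, -10, 15) + (1, -1, 0) = (-4, -11, 15)
  D1: (-5, -10, 15) + (1, 0, -1) = (-4, -10, 14)
  D2: (-5, -10, 15) + (0, 1, -1) = (-5, -9, 14)
  D3: (-5, -10, 15) + (-1, 1, 0) = (-6, -9, 15)
  D4: (-5, -10, 15) + (-1, 0, 1) = (-6, -10, 16)
  D5: (-5, -10, 15) + (0, -1, 1) = (-5, -11, 16)

Answer: -4 -11 15
-4 -10 14
-5 -9 14
-6 -9 15
-6 -10 16
-5 -11 16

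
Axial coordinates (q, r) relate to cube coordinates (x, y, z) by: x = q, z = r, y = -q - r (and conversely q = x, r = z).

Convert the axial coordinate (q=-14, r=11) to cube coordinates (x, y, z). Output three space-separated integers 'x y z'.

x = q = -14
z = r = 11
y = -x - z = -(-14) - (11) = 3

Answer: -14 3 11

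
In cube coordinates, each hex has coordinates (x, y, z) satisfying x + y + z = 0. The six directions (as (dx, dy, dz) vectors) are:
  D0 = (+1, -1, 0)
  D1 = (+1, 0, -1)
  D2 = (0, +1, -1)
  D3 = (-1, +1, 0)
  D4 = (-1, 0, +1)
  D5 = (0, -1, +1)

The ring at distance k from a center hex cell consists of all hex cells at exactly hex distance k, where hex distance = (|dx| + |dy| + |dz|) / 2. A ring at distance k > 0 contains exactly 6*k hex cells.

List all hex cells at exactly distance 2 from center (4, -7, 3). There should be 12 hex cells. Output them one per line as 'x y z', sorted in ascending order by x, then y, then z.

Walk ring at distance 2 from (4, -7, 3):
Start at center + D4*2 = (2, -7, 5)
  hex 0: (2, -7, 5)
  hex 1: (3, -8, 5)
  hex 2: (4, -9, 5)
  hex 3: (5, -9, 4)
  hex 4: (6, -9, 3)
  hex 5: (6, -8, 2)
  hex 6: (6, -7, 1)
  hex 7: (5, -6, 1)
  hex 8: (4, -5, 1)
  hex 9: (3, -5, 2)
  hex 10: (2, -5, 3)
  hex 11: (2, -6, 4)
Sorted: 12 hexes.

Answer: 2 -7 5
2 -6 4
2 -5 3
3 -8 5
3 -5 2
4 -9 5
4 -5 1
5 -9 4
5 -6 1
6 -9 3
6 -8 2
6 -7 1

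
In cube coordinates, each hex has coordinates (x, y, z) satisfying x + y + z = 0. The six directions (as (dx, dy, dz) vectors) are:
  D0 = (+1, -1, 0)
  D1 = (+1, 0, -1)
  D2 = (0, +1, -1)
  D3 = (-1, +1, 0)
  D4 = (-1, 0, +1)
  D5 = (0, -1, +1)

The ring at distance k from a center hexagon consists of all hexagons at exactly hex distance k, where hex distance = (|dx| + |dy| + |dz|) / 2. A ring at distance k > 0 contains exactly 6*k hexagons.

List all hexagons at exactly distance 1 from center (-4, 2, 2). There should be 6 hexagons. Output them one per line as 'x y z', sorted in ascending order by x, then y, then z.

Walk ring at distance 1 from (-4, 2, 2):
Start at center + D4*1 = (-5, 2, 3)
  hex 0: (-5, 2, 3)
  hex 1: (-4, 1, 3)
  hex 2: (-3, 1, 2)
  hex 3: (-3, 2, 1)
  hex 4: (-4, 3, 1)
  hex 5: (-5, 3, 2)
Sorted: 6 hexes.

Answer: -5 2 3
-5 3 2
-4 1 3
-4 3 1
-3 1 2
-3 2 1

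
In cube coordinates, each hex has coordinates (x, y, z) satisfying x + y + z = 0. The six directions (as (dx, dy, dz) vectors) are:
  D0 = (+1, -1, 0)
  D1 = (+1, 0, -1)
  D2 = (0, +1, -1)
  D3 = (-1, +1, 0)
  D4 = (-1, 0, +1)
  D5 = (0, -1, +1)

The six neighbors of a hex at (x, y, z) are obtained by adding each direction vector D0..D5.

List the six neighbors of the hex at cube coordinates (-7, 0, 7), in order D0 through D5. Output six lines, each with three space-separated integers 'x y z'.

Answer: -6 -1 7
-6 0 6
-7 1 6
-8 1 7
-8 0 8
-7 -1 8

Derivation:
Center: (-7, 0, 7). Add each direction:
  D0: (-7, 0, 7) + (1, -1, 0) = (-6, -1, 7)
  D1: (-7, 0, 7) + (1, 0, -1) = (-6, 0, 6)
  D2: (-7, 0, 7) + (0, 1, -1) = (-7, 1, 6)
  D3: (-7, 0, 7) + (-1, 1, 0) = (-8, 1, 7)
  D4: (-7, 0, 7) + (-1, 0, 1) = (-8, 0, 8)
  D5: (-7, 0, 7) + (0, -1, 1) = (-7, -1, 8)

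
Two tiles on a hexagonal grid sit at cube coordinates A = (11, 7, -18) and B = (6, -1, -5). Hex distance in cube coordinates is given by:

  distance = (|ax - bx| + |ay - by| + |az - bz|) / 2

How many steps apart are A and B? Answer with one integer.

|ax - bx| = |11 - 6| = 5
|ay - by| = |7 - (-1)| = 8
|az - bz| = |-18 - (-5)| = 13
distance = (5 + 8 + 13) / 2 = 26 / 2 = 13

Answer: 13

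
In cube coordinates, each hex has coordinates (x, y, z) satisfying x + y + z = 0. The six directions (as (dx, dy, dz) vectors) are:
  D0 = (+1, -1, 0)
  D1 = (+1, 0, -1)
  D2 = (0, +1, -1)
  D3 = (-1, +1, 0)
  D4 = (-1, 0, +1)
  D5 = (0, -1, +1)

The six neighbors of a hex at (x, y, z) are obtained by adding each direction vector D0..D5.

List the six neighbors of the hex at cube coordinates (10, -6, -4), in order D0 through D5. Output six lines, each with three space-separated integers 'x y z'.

Center: (10, -6, -4). Add each direction:
  D0: (10, -6, -4) + (1, -1, 0) = (11, -7, -4)
  D1: (10, -6, -4) + (1, 0, -1) = (11, -6, -5)
  D2: (10, -6, -4) + (0, 1, -1) = (10, -5, -5)
  D3: (10, -6, -4) + (-1, 1, 0) = (9, -5, -4)
  D4: (10, -6, -4) + (-1, 0, 1) = (9, -6, -3)
  D5: (10, -6, -4) + (0, -1, 1) = (10, -7, -3)

Answer: 11 -7 -4
11 -6 -5
10 -5 -5
9 -5 -4
9 -6 -3
10 -7 -3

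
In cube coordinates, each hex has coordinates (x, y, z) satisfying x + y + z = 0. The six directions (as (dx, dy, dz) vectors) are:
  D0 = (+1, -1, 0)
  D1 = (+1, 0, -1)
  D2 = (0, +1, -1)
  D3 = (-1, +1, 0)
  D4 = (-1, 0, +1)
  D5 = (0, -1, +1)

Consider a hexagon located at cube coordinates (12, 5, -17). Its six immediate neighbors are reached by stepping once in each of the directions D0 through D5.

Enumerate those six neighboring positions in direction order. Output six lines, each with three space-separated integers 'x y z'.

Answer: 13 4 -17
13 5 -18
12 6 -18
11 6 -17
11 5 -16
12 4 -16

Derivation:
Center: (12, 5, -17). Add each direction:
  D0: (12, 5, -17) + (1, -1, 0) = (13, 4, -17)
  D1: (12, 5, -17) + (1, 0, -1) = (13, 5, -18)
  D2: (12, 5, -17) + (0, 1, -1) = (12, 6, -18)
  D3: (12, 5, -17) + (-1, 1, 0) = (11, 6, -17)
  D4: (12, 5, -17) + (-1, 0, 1) = (11, 5, -16)
  D5: (12, 5, -17) + (0, -1, 1) = (12, 4, -16)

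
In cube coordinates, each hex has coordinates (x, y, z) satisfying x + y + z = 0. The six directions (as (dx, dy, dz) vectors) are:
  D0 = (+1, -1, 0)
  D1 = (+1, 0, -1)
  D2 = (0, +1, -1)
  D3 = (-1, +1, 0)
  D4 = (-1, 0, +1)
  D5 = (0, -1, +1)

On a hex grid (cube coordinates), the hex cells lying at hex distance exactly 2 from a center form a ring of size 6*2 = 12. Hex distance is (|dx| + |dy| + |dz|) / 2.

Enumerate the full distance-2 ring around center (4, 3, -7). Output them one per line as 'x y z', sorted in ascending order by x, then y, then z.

Answer: 2 3 -5
2 4 -6
2 5 -7
3 2 -5
3 5 -8
4 1 -5
4 5 -9
5 1 -6
5 4 -9
6 1 -7
6 2 -8
6 3 -9

Derivation:
Walk ring at distance 2 from (4, 3, -7):
Start at center + D4*2 = (2, 3, -5)
  hex 0: (2, 3, -5)
  hex 1: (3, 2, -5)
  hex 2: (4, 1, -5)
  hex 3: (5, 1, -6)
  hex 4: (6, 1, -7)
  hex 5: (6, 2, -8)
  hex 6: (6, 3, -9)
  hex 7: (5, 4, -9)
  hex 8: (4, 5, -9)
  hex 9: (3, 5, -8)
  hex 10: (2, 5, -7)
  hex 11: (2, 4, -6)
Sorted: 12 hexes.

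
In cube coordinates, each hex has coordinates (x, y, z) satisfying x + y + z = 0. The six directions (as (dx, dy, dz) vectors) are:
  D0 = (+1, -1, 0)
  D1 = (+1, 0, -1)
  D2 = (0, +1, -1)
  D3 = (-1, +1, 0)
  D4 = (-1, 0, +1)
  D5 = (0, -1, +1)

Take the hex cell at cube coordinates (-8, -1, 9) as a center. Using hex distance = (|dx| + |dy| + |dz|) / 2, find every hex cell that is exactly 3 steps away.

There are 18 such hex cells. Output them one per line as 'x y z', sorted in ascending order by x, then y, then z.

Answer: -11 -1 12
-11 0 11
-11 1 10
-11 2 9
-10 -2 12
-10 2 8
-9 -3 12
-9 2 7
-8 -4 12
-8 2 6
-7 -4 11
-7 1 6
-6 -4 10
-6 0 6
-5 -4 9
-5 -3 8
-5 -2 7
-5 -1 6

Derivation:
Walk ring at distance 3 from (-8, -1, 9):
Start at center + D4*3 = (-11, -1, 12)
  hex 0: (-11, -1, 12)
  hex 1: (-10, -2, 12)
  hex 2: (-9, -3, 12)
  hex 3: (-8, -4, 12)
  hex 4: (-7, -4, 11)
  hex 5: (-6, -4, 10)
  hex 6: (-5, -4, 9)
  hex 7: (-5, -3, 8)
  hex 8: (-5, -2, 7)
  hex 9: (-5, -1, 6)
  hex 10: (-6, 0, 6)
  hex 11: (-7, 1, 6)
  hex 12: (-8, 2, 6)
  hex 13: (-9, 2, 7)
  hex 14: (-10, 2, 8)
  hex 15: (-11, 2, 9)
  hex 16: (-11, 1, 10)
  hex 17: (-11, 0, 11)
Sorted: 18 hexes.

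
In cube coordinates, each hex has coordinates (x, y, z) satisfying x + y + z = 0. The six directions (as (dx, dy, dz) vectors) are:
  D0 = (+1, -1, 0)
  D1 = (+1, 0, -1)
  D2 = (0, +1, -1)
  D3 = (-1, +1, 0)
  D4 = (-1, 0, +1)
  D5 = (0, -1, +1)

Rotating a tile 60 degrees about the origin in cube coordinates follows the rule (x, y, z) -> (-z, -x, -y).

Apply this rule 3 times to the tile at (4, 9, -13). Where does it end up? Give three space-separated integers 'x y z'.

Answer: -4 -9 13

Derivation:
Start: (4, 9, -13)
Step 1: (4, 9, -13) -> (-(-13), -(4), -(9)) = (13, -4, -9)
Step 2: (13, -4, -9) -> (-(-9), -(13), -(-4)) = (9, -13, 4)
Step 3: (9, -13, 4) -> (-(4), -(9), -(-13)) = (-4, -9, 13)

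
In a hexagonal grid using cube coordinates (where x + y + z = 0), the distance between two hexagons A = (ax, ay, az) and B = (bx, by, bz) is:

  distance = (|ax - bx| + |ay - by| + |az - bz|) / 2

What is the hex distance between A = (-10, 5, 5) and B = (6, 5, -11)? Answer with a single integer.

Answer: 16

Derivation:
|ax - bx| = |-10 - 6| = 16
|ay - by| = |5 - 5| = 0
|az - bz| = |5 - (-11)| = 16
distance = (16 + 0 + 16) / 2 = 32 / 2 = 16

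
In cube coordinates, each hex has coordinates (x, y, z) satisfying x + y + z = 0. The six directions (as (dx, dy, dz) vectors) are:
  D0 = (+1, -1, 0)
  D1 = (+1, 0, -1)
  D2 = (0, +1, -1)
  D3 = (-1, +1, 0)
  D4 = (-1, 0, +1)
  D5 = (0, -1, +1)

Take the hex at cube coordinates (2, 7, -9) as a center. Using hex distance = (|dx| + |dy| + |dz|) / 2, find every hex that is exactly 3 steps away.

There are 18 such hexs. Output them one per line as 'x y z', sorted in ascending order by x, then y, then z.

Walk ring at distance 3 from (2, 7, -9):
Start at center + D4*3 = (-1, 7, -6)
  hex 0: (-1, 7, -6)
  hex 1: (0, 6, -6)
  hex 2: (1, 5, -6)
  hex 3: (2, 4, -6)
  hex 4: (3, 4, -7)
  hex 5: (4, 4, -8)
  hex 6: (5, 4, -9)
  hex 7: (5, 5, -10)
  hex 8: (5, 6, -11)
  hex 9: (5, 7, -12)
  hex 10: (4, 8, -12)
  hex 11: (3, 9, -12)
  hex 12: (2, 10, -12)
  hex 13: (1, 10, -11)
  hex 14: (0, 10, -10)
  hex 15: (-1, 10, -9)
  hex 16: (-1, 9, -8)
  hex 17: (-1, 8, -7)
Sorted: 18 hexes.

Answer: -1 7 -6
-1 8 -7
-1 9 -8
-1 10 -9
0 6 -6
0 10 -10
1 5 -6
1 10 -11
2 4 -6
2 10 -12
3 4 -7
3 9 -12
4 4 -8
4 8 -12
5 4 -9
5 5 -10
5 6 -11
5 7 -12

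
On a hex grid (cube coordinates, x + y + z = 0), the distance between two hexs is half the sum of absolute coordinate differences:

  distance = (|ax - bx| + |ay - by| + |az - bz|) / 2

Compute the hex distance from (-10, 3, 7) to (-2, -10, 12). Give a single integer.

|ax - bx| = |-10 - (-2)| = 8
|ay - by| = |3 - (-10)| = 13
|az - bz| = |7 - 12| = 5
distance = (8 + 13 + 5) / 2 = 26 / 2 = 13

Answer: 13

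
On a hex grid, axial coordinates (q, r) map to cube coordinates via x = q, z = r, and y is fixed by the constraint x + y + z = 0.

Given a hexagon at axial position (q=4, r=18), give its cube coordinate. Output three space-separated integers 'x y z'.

Answer: 4 -22 18

Derivation:
x = q = 4
z = r = 18
y = -x - z = -(4) - (18) = -22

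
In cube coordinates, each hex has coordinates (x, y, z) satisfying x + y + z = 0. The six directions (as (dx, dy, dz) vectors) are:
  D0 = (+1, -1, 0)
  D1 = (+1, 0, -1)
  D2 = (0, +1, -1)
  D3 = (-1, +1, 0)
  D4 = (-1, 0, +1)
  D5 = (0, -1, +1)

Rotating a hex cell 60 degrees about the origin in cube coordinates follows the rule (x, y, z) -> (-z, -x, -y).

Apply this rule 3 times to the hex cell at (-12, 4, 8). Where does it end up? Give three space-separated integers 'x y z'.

Answer: 12 -4 -8

Derivation:
Start: (-12, 4, 8)
Step 1: (-12, 4, 8) -> (-(8), -(-12), -(4)) = (-8, 12, -4)
Step 2: (-8, 12, -4) -> (-(-4), -(-8), -(12)) = (4, 8, -12)
Step 3: (4, 8, -12) -> (-(-12), -(4), -(8)) = (12, -4, -8)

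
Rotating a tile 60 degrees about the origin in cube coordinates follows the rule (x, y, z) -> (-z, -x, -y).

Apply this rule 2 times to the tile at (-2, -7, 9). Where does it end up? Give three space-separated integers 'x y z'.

Start: (-2, -7, 9)
Step 1: (-2, -7, 9) -> (-(9), -(-2), -(-7)) = (-9, 2, 7)
Step 2: (-9, 2, 7) -> (-(7), -(-9), -(2)) = (-7, 9, -2)

Answer: -7 9 -2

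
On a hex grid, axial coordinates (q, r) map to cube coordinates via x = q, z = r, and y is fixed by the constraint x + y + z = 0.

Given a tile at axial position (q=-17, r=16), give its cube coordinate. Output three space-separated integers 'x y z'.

Answer: -17 1 16

Derivation:
x = q = -17
z = r = 16
y = -x - z = -(-17) - (16) = 1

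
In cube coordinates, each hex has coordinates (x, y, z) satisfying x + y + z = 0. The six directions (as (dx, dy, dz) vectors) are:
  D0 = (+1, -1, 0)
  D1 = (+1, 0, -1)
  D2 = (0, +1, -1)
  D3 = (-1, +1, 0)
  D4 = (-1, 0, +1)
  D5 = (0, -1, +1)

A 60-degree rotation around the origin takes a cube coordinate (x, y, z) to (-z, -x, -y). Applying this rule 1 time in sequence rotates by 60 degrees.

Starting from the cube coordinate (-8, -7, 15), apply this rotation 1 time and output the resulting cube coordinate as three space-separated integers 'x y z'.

Start: (-8, -7, 15)
Step 1: (-8, -7, 15) -> (-(15), -(-8), -(-7)) = (-15, 8, 7)

Answer: -15 8 7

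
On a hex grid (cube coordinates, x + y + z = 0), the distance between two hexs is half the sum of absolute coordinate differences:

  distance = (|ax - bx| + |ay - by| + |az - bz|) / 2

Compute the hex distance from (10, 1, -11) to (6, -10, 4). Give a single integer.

Answer: 15

Derivation:
|ax - bx| = |10 - 6| = 4
|ay - by| = |1 - (-10)| = 11
|az - bz| = |-11 - 4| = 15
distance = (4 + 11 + 15) / 2 = 30 / 2 = 15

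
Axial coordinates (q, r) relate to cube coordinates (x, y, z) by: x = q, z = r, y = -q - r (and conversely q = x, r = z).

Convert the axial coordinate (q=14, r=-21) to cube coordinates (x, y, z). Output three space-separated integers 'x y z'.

Answer: 14 7 -21

Derivation:
x = q = 14
z = r = -21
y = -x - z = -(14) - (-21) = 7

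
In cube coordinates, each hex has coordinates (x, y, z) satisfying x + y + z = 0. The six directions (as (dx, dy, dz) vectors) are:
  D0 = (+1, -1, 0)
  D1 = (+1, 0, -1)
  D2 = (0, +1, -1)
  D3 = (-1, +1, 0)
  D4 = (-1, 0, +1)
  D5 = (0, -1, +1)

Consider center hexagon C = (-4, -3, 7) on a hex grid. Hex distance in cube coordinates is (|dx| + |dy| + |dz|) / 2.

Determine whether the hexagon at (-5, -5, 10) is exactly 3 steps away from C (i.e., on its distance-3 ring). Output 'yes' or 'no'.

Answer: yes

Derivation:
|px - cx| = |-5 - (-4)| = 1
|py - cy| = |-5 - (-3)| = 2
|pz - cz| = |10 - 7| = 3
distance = (1+2+3)/2 = 6/2 = 3
radius = 3; distance == radius -> yes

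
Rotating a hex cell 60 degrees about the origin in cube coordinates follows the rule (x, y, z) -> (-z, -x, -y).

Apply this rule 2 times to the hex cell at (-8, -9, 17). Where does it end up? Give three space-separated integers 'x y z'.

Start: (-8, -9, 17)
Step 1: (-8, -9, 17) -> (-(17), -(-8), -(-9)) = (-17, 8, 9)
Step 2: (-17, 8, 9) -> (-(9), -(-17), -(8)) = (-9, 17, -8)

Answer: -9 17 -8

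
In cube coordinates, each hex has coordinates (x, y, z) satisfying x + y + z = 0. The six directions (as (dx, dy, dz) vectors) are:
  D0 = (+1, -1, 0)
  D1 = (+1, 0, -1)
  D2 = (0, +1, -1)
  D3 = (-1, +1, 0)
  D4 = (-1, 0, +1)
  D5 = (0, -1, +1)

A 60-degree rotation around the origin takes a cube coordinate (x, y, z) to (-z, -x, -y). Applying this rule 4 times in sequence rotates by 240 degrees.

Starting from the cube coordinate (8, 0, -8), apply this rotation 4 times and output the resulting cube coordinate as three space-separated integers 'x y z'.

Answer: -8 8 0

Derivation:
Start: (8, 0, -8)
Step 1: (8, 0, -8) -> (-(-8), -(8), -(0)) = (8, -8, 0)
Step 2: (8, -8, 0) -> (-(0), -(8), -(-8)) = (0, -8, 8)
Step 3: (0, -8, 8) -> (-(8), -(0), -(-8)) = (-8, 0, 8)
Step 4: (-8, 0, 8) -> (-(8), -(-8), -(0)) = (-8, 8, 0)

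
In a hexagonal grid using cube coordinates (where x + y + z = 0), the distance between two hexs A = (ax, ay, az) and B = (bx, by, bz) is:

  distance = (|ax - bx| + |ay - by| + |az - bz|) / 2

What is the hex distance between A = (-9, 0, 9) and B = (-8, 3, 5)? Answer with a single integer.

Answer: 4

Derivation:
|ax - bx| = |-9 - (-8)| = 1
|ay - by| = |0 - 3| = 3
|az - bz| = |9 - 5| = 4
distance = (1 + 3 + 4) / 2 = 8 / 2 = 4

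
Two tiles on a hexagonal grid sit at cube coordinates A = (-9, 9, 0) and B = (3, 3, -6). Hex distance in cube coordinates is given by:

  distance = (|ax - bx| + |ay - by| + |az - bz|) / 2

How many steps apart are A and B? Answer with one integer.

Answer: 12

Derivation:
|ax - bx| = |-9 - 3| = 12
|ay - by| = |9 - 3| = 6
|az - bz| = |0 - (-6)| = 6
distance = (12 + 6 + 6) / 2 = 24 / 2 = 12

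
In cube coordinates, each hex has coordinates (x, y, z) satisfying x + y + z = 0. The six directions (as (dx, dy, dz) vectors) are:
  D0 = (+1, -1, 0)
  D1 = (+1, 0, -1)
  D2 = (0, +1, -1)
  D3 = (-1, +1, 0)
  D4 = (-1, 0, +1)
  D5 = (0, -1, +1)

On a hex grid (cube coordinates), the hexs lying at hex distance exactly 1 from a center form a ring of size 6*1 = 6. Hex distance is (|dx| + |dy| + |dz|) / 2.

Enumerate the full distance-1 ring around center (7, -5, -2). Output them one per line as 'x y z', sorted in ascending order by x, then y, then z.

Walk ring at distance 1 from (7, -5, -2):
Start at center + D4*1 = (6, -5, -1)
  hex 0: (6, -5, -1)
  hex 1: (7, -6, -1)
  hex 2: (8, -6, -2)
  hex 3: (8, -5, -3)
  hex 4: (7, -4, -3)
  hex 5: (6, -4, -2)
Sorted: 6 hexes.

Answer: 6 -5 -1
6 -4 -2
7 -6 -1
7 -4 -3
8 -6 -2
8 -5 -3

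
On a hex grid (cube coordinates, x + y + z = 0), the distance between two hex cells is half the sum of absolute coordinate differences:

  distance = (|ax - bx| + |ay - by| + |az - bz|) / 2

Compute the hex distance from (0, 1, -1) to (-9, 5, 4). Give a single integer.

|ax - bx| = |0 - (-9)| = 9
|ay - by| = |1 - 5| = 4
|az - bz| = |-1 - 4| = 5
distance = (9 + 4 + 5) / 2 = 18 / 2 = 9

Answer: 9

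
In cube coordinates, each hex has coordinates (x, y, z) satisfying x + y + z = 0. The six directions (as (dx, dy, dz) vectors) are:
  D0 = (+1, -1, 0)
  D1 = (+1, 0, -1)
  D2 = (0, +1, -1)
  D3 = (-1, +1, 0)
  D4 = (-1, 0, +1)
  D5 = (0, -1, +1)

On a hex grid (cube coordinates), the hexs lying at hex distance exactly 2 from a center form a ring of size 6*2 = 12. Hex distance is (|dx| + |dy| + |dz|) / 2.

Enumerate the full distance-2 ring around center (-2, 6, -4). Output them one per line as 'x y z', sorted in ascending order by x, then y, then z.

Answer: -4 6 -2
-4 7 -3
-4 8 -4
-3 5 -2
-3 8 -5
-2 4 -2
-2 8 -6
-1 4 -3
-1 7 -6
0 4 -4
0 5 -5
0 6 -6

Derivation:
Walk ring at distance 2 from (-2, 6, -4):
Start at center + D4*2 = (-4, 6, -2)
  hex 0: (-4, 6, -2)
  hex 1: (-3, 5, -2)
  hex 2: (-2, 4, -2)
  hex 3: (-1, 4, -3)
  hex 4: (0, 4, -4)
  hex 5: (0, 5, -5)
  hex 6: (0, 6, -6)
  hex 7: (-1, 7, -6)
  hex 8: (-2, 8, -6)
  hex 9: (-3, 8, -5)
  hex 10: (-4, 8, -4)
  hex 11: (-4, 7, -3)
Sorted: 12 hexes.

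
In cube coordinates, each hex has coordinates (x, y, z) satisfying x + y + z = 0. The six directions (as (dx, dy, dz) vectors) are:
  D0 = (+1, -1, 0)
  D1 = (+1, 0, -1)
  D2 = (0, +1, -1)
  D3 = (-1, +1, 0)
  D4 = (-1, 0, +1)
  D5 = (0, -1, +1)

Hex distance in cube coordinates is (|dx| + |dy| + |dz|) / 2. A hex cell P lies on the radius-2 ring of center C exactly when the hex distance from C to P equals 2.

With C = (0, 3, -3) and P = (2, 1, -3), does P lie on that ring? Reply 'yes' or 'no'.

|px - cx| = |2 - 0| = 2
|py - cy| = |1 - 3| = 2
|pz - cz| = |-3 - (-3)| = 0
distance = (2+2+0)/2 = 4/2 = 2
radius = 2; distance == radius -> yes

Answer: yes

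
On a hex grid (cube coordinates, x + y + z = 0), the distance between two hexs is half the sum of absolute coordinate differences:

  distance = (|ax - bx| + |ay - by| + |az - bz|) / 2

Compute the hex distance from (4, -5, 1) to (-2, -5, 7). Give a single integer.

Answer: 6

Derivation:
|ax - bx| = |4 - (-2)| = 6
|ay - by| = |-5 - (-5)| = 0
|az - bz| = |1 - 7| = 6
distance = (6 + 0 + 6) / 2 = 12 / 2 = 6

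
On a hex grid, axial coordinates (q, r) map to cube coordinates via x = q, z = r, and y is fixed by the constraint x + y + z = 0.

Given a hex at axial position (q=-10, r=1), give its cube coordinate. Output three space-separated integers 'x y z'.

Answer: -10 9 1

Derivation:
x = q = -10
z = r = 1
y = -x - z = -(-10) - (1) = 9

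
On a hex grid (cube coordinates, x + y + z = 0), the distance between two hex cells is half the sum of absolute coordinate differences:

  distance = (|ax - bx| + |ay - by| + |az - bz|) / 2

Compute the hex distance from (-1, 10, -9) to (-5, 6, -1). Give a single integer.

Answer: 8

Derivation:
|ax - bx| = |-1 - (-5)| = 4
|ay - by| = |10 - 6| = 4
|az - bz| = |-9 - (-1)| = 8
distance = (4 + 4 + 8) / 2 = 16 / 2 = 8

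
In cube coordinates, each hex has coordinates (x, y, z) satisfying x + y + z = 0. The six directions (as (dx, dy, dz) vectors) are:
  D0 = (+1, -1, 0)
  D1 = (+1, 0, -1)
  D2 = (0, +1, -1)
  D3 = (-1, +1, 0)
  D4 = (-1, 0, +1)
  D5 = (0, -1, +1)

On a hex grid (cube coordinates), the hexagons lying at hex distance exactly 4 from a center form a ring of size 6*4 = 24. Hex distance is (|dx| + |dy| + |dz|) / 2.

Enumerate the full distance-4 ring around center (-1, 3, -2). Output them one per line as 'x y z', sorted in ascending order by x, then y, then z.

Answer: -5 3 2
-5 4 1
-5 5 0
-5 6 -1
-5 7 -2
-4 2 2
-4 7 -3
-3 1 2
-3 7 -4
-2 0 2
-2 7 -5
-1 -1 2
-1 7 -6
0 -1 1
0 6 -6
1 -1 0
1 5 -6
2 -1 -1
2 4 -6
3 -1 -2
3 0 -3
3 1 -4
3 2 -5
3 3 -6

Derivation:
Walk ring at distance 4 from (-1, 3, -2):
Start at center + D4*4 = (-5, 3, 2)
  hex 0: (-5, 3, 2)
  hex 1: (-4, 2, 2)
  hex 2: (-3, 1, 2)
  hex 3: (-2, 0, 2)
  hex 4: (-1, -1, 2)
  hex 5: (0, -1, 1)
  hex 6: (1, -1, 0)
  hex 7: (2, -1, -1)
  hex 8: (3, -1, -2)
  hex 9: (3, 0, -3)
  hex 10: (3, 1, -4)
  hex 11: (3, 2, -5)
  hex 12: (3, 3, -6)
  hex 13: (2, 4, -6)
  hex 14: (1, 5, -6)
  hex 15: (0, 6, -6)
  hex 16: (-1, 7, -6)
  hex 17: (-2, 7, -5)
  hex 18: (-3, 7, -4)
  hex 19: (-4, 7, -3)
  hex 20: (-5, 7, -2)
  hex 21: (-5, 6, -1)
  hex 22: (-5, 5, 0)
  hex 23: (-5, 4, 1)
Sorted: 24 hexes.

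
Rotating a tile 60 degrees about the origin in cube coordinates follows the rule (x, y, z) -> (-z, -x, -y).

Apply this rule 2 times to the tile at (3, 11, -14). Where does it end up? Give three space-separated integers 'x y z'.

Answer: 11 -14 3

Derivation:
Start: (3, 11, -14)
Step 1: (3, 11, -14) -> (-(-14), -(3), -(11)) = (14, -3, -11)
Step 2: (14, -3, -11) -> (-(-11), -(14), -(-3)) = (11, -14, 3)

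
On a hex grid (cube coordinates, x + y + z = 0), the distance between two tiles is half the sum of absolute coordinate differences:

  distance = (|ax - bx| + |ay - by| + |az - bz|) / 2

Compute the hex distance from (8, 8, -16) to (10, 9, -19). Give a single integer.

Answer: 3

Derivation:
|ax - bx| = |8 - 10| = 2
|ay - by| = |8 - 9| = 1
|az - bz| = |-16 - (-19)| = 3
distance = (2 + 1 + 3) / 2 = 6 / 2 = 3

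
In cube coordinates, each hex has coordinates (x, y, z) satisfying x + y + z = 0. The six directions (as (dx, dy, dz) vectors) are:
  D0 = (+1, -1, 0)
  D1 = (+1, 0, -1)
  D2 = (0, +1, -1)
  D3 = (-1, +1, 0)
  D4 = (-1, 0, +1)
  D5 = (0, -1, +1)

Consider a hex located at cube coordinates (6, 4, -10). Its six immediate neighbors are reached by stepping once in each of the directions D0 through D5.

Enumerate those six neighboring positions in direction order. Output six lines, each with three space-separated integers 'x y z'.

Answer: 7 3 -10
7 4 -11
6 5 -11
5 5 -10
5 4 -9
6 3 -9

Derivation:
Center: (6, 4, -10). Add each direction:
  D0: (6, 4, -10) + (1, -1, 0) = (7, 3, -10)
  D1: (6, 4, -10) + (1, 0, -1) = (7, 4, -11)
  D2: (6, 4, -10) + (0, 1, -1) = (6, 5, -11)
  D3: (6, 4, -10) + (-1, 1, 0) = (5, 5, -10)
  D4: (6, 4, -10) + (-1, 0, 1) = (5, 4, -9)
  D5: (6, 4, -10) + (0, -1, 1) = (6, 3, -9)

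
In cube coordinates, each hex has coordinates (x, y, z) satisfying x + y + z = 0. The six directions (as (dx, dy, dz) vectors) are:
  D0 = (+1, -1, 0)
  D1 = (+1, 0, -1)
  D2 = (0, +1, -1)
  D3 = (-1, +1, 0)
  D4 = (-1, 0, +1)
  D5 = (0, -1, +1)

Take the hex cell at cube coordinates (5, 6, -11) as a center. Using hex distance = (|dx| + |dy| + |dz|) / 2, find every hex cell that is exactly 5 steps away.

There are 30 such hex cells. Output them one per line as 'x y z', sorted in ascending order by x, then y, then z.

Walk ring at distance 5 from (5, 6, -11):
Start at center + D4*5 = (0, 6, -6)
  hex 0: (0, 6, -6)
  hex 1: (1, 5, -6)
  hex 2: (2, 4, -6)
  hex 3: (3, 3, -6)
  hex 4: (4, 2, -6)
  hex 5: (5, 1, -6)
  hex 6: (6, 1, -7)
  hex 7: (7, 1, -8)
  hex 8: (8, 1, -9)
  hex 9: (9, 1, -10)
  hex 10: (10, 1, -11)
  hex 11: (10, 2, -12)
  hex 12: (10, 3, -13)
  hex 13: (10, 4, -14)
  hex 14: (10, 5, -15)
  hex 15: (10, 6, -16)
  hex 16: (9, 7, -16)
  hex 17: (8, 8, -16)
  hex 18: (7, 9, -16)
  hex 19: (6, 10, -16)
  hex 20: (5, 11, -16)
  hex 21: (4, 11, -15)
  hex 22: (3, 11, -14)
  hex 23: (2, 11, -13)
  hex 24: (1, 11, -12)
  hex 25: (0, 11, -11)
  hex 26: (0, 10, -10)
  hex 27: (0, 9, -9)
  hex 28: (0, 8, -8)
  hex 29: (0, 7, -7)
Sorted: 30 hexes.

Answer: 0 6 -6
0 7 -7
0 8 -8
0 9 -9
0 10 -10
0 11 -11
1 5 -6
1 11 -12
2 4 -6
2 11 -13
3 3 -6
3 11 -14
4 2 -6
4 11 -15
5 1 -6
5 11 -16
6 1 -7
6 10 -16
7 1 -8
7 9 -16
8 1 -9
8 8 -16
9 1 -10
9 7 -16
10 1 -11
10 2 -12
10 3 -13
10 4 -14
10 5 -15
10 6 -16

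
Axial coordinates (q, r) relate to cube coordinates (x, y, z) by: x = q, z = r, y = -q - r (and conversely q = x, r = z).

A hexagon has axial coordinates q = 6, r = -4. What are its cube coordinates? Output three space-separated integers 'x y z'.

x = q = 6
z = r = -4
y = -x - z = -(6) - (-4) = -2

Answer: 6 -2 -4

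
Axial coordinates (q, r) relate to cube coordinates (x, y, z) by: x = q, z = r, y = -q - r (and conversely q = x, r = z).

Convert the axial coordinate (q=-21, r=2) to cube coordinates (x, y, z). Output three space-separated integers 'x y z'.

x = q = -21
z = r = 2
y = -x - z = -(-21) - (2) = 19

Answer: -21 19 2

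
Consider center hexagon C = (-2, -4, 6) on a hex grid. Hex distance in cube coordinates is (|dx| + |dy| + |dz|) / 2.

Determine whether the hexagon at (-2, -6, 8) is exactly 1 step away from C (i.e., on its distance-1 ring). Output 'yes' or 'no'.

Answer: no

Derivation:
|px - cx| = |-2 - (-2)| = 0
|py - cy| = |-6 - (-4)| = 2
|pz - cz| = |8 - 6| = 2
distance = (0+2+2)/2 = 4/2 = 2
radius = 1; distance != radius -> no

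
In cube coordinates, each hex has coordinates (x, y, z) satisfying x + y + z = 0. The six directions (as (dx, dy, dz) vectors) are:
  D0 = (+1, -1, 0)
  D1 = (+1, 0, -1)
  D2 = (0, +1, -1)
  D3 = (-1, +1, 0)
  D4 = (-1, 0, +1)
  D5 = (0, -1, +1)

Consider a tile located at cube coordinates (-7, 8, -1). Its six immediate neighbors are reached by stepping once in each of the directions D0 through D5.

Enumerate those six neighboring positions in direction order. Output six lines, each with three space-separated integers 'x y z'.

Answer: -6 7 -1
-6 8 -2
-7 9 -2
-8 9 -1
-8 8 0
-7 7 0

Derivation:
Center: (-7, 8, -1). Add each direction:
  D0: (-7, 8, -1) + (1, -1, 0) = (-6, 7, -1)
  D1: (-7, 8, -1) + (1, 0, -1) = (-6, 8, -2)
  D2: (-7, 8, -1) + (0, 1, -1) = (-7, 9, -2)
  D3: (-7, 8, -1) + (-1, 1, 0) = (-8, 9, -1)
  D4: (-7, 8, -1) + (-1, 0, 1) = (-8, 8, 0)
  D5: (-7, 8, -1) + (0, -1, 1) = (-7, 7, 0)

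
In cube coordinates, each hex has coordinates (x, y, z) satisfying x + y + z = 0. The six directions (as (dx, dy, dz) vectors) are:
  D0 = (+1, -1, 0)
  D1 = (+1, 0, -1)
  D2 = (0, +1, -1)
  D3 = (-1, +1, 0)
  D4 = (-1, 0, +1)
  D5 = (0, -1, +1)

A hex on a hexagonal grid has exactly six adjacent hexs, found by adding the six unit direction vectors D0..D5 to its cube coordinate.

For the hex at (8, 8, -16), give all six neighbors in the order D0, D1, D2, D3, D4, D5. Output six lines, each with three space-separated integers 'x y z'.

Answer: 9 7 -16
9 8 -17
8 9 -17
7 9 -16
7 8 -15
8 7 -15

Derivation:
Center: (8, 8, -16). Add each direction:
  D0: (8, 8, -16) + (1, -1, 0) = (9, 7, -16)
  D1: (8, 8, -16) + (1, 0, -1) = (9, 8, -17)
  D2: (8, 8, -16) + (0, 1, -1) = (8, 9, -17)
  D3: (8, 8, -16) + (-1, 1, 0) = (7, 9, -16)
  D4: (8, 8, -16) + (-1, 0, 1) = (7, 8, -15)
  D5: (8, 8, -16) + (0, -1, 1) = (8, 7, -15)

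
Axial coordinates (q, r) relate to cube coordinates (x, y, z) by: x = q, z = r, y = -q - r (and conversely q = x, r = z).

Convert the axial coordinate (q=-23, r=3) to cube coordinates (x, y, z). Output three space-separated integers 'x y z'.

x = q = -23
z = r = 3
y = -x - z = -(-23) - (3) = 20

Answer: -23 20 3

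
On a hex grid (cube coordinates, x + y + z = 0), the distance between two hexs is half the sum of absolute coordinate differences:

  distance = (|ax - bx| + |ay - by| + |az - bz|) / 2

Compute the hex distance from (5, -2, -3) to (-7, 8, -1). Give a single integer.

Answer: 12

Derivation:
|ax - bx| = |5 - (-7)| = 12
|ay - by| = |-2 - 8| = 10
|az - bz| = |-3 - (-1)| = 2
distance = (12 + 10 + 2) / 2 = 24 / 2 = 12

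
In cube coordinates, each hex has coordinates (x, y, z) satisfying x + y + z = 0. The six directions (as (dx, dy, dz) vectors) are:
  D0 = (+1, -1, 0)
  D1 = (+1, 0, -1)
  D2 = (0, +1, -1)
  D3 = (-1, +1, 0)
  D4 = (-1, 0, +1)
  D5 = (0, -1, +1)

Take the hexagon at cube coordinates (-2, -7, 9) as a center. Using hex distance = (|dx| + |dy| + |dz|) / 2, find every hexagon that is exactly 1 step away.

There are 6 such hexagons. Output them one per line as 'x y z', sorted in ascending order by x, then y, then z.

Walk ring at distance 1 from (-2, -7, 9):
Start at center + D4*1 = (-3, -7, 10)
  hex 0: (-3, -7, 10)
  hex 1: (-2, -8, 10)
  hex 2: (-1, -8, 9)
  hex 3: (-1, -7, 8)
  hex 4: (-2, -6, 8)
  hex 5: (-3, -6, 9)
Sorted: 6 hexes.

Answer: -3 -7 10
-3 -6 9
-2 -8 10
-2 -6 8
-1 -8 9
-1 -7 8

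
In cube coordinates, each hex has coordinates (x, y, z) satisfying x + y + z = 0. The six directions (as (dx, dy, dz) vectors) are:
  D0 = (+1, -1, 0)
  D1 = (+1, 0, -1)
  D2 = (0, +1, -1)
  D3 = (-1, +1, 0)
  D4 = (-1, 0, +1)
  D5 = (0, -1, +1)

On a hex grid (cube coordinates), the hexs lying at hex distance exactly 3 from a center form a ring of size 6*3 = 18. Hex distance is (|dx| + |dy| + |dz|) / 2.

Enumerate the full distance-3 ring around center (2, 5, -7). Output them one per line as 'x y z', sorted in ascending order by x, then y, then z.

Answer: -1 5 -4
-1 6 -5
-1 7 -6
-1 8 -7
0 4 -4
0 8 -8
1 3 -4
1 8 -9
2 2 -4
2 8 -10
3 2 -5
3 7 -10
4 2 -6
4 6 -10
5 2 -7
5 3 -8
5 4 -9
5 5 -10

Derivation:
Walk ring at distance 3 from (2, 5, -7):
Start at center + D4*3 = (-1, 5, -4)
  hex 0: (-1, 5, -4)
  hex 1: (0, 4, -4)
  hex 2: (1, 3, -4)
  hex 3: (2, 2, -4)
  hex 4: (3, 2, -5)
  hex 5: (4, 2, -6)
  hex 6: (5, 2, -7)
  hex 7: (5, 3, -8)
  hex 8: (5, 4, -9)
  hex 9: (5, 5, -10)
  hex 10: (4, 6, -10)
  hex 11: (3, 7, -10)
  hex 12: (2, 8, -10)
  hex 13: (1, 8, -9)
  hex 14: (0, 8, -8)
  hex 15: (-1, 8, -7)
  hex 16: (-1, 7, -6)
  hex 17: (-1, 6, -5)
Sorted: 18 hexes.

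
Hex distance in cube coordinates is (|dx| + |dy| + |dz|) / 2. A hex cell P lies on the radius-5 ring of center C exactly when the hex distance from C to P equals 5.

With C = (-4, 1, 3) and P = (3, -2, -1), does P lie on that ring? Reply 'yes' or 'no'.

Answer: no

Derivation:
|px - cx| = |3 - (-4)| = 7
|py - cy| = |-2 - 1| = 3
|pz - cz| = |-1 - 3| = 4
distance = (7+3+4)/2 = 14/2 = 7
radius = 5; distance != radius -> no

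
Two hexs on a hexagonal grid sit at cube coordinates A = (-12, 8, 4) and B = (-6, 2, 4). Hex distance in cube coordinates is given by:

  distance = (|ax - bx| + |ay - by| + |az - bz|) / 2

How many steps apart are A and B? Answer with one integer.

Answer: 6

Derivation:
|ax - bx| = |-12 - (-6)| = 6
|ay - by| = |8 - 2| = 6
|az - bz| = |4 - 4| = 0
distance = (6 + 6 + 0) / 2 = 12 / 2 = 6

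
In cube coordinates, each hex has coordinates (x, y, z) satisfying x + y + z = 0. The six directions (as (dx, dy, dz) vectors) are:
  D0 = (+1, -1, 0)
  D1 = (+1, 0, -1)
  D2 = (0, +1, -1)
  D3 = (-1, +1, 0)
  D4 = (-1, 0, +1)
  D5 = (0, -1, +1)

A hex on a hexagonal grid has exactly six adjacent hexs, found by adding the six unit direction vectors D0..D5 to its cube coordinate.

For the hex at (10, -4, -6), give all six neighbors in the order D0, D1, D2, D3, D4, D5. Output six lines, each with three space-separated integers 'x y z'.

Answer: 11 -5 -6
11 -4 -7
10 -3 -7
9 -3 -6
9 -4 -5
10 -5 -5

Derivation:
Center: (10, -4, -6). Add each direction:
  D0: (10, -4, -6) + (1, -1, 0) = (11, -5, -6)
  D1: (10, -4, -6) + (1, 0, -1) = (11, -4, -7)
  D2: (10, -4, -6) + (0, 1, -1) = (10, -3, -7)
  D3: (10, -4, -6) + (-1, 1, 0) = (9, -3, -6)
  D4: (10, -4, -6) + (-1, 0, 1) = (9, -4, -5)
  D5: (10, -4, -6) + (0, -1, 1) = (10, -5, -5)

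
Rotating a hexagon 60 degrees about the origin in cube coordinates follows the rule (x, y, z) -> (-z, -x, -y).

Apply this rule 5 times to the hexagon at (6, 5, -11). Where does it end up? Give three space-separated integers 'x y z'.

Start: (6, 5, -11)
Step 1: (6, 5, -11) -> (-(-11), -(6), -(5)) = (11, -6, -5)
Step 2: (11, -6, -5) -> (-(-5), -(11), -(-6)) = (5, -11, 6)
Step 3: (5, -11, 6) -> (-(6), -(5), -(-11)) = (-6, -5, 11)
Step 4: (-6, -5, 11) -> (-(11), -(-6), -(-5)) = (-11, 6, 5)
Step 5: (-11, 6, 5) -> (-(5), -(-11), -(6)) = (-5, 11, -6)

Answer: -5 11 -6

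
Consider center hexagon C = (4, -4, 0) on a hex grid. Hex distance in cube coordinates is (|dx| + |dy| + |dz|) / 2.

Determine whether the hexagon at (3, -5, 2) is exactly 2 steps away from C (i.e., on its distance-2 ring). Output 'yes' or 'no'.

Answer: yes

Derivation:
|px - cx| = |3 - 4| = 1
|py - cy| = |-5 - (-4)| = 1
|pz - cz| = |2 - 0| = 2
distance = (1+1+2)/2 = 4/2 = 2
radius = 2; distance == radius -> yes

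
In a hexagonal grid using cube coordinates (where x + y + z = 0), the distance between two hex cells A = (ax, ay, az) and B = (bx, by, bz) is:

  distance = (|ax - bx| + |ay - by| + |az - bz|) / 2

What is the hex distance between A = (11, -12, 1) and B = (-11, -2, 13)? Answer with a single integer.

Answer: 22

Derivation:
|ax - bx| = |11 - (-11)| = 22
|ay - by| = |-12 - (-2)| = 10
|az - bz| = |1 - 13| = 12
distance = (22 + 10 + 12) / 2 = 44 / 2 = 22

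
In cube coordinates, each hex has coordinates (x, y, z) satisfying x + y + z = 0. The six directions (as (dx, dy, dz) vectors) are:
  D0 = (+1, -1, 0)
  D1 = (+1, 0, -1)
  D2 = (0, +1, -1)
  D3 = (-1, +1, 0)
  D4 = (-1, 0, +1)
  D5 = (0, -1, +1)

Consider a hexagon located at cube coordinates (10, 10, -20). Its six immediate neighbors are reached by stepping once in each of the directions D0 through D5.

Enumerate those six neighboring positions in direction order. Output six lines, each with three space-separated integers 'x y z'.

Center: (10, 10, -20). Add each direction:
  D0: (10, 10, -20) + (1, -1, 0) = (11, 9, -20)
  D1: (10, 10, -20) + (1, 0, -1) = (11, 10, -21)
  D2: (10, 10, -20) + (0, 1, -1) = (10, 11, -21)
  D3: (10, 10, -20) + (-1, 1, 0) = (9, 11, -20)
  D4: (10, 10, -20) + (-1, 0, 1) = (9, 10, -19)
  D5: (10, 10, -20) + (0, -1, 1) = (10, 9, -19)

Answer: 11 9 -20
11 10 -21
10 11 -21
9 11 -20
9 10 -19
10 9 -19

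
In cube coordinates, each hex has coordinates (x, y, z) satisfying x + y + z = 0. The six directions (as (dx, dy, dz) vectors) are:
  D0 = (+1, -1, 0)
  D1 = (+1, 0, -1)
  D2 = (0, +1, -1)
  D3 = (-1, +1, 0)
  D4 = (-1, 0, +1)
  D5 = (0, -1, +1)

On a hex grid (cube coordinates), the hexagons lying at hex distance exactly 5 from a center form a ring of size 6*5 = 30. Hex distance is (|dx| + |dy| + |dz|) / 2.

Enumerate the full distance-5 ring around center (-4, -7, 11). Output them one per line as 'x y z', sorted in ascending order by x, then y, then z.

Answer: -9 -7 16
-9 -6 15
-9 -5 14
-9 -4 13
-9 -3 12
-9 -2 11
-8 -8 16
-8 -2 10
-7 -9 16
-7 -2 9
-6 -10 16
-6 -2 8
-5 -11 16
-5 -2 7
-4 -12 16
-4 -2 6
-3 -12 15
-3 -3 6
-2 -12 14
-2 -4 6
-1 -12 13
-1 -5 6
0 -12 12
0 -6 6
1 -12 11
1 -11 10
1 -10 9
1 -9 8
1 -8 7
1 -7 6

Derivation:
Walk ring at distance 5 from (-4, -7, 11):
Start at center + D4*5 = (-9, -7, 16)
  hex 0: (-9, -7, 16)
  hex 1: (-8, -8, 16)
  hex 2: (-7, -9, 16)
  hex 3: (-6, -10, 16)
  hex 4: (-5, -11, 16)
  hex 5: (-4, -12, 16)
  hex 6: (-3, -12, 15)
  hex 7: (-2, -12, 14)
  hex 8: (-1, -12, 13)
  hex 9: (0, -12, 12)
  hex 10: (1, -12, 11)
  hex 11: (1, -11, 10)
  hex 12: (1, -10, 9)
  hex 13: (1, -9, 8)
  hex 14: (1, -8, 7)
  hex 15: (1, -7, 6)
  hex 16: (0, -6, 6)
  hex 17: (-1, -5, 6)
  hex 18: (-2, -4, 6)
  hex 19: (-3, -3, 6)
  hex 20: (-4, -2, 6)
  hex 21: (-5, -2, 7)
  hex 22: (-6, -2, 8)
  hex 23: (-7, -2, 9)
  hex 24: (-8, -2, 10)
  hex 25: (-9, -2, 11)
  hex 26: (-9, -3, 12)
  hex 27: (-9, -4, 13)
  hex 28: (-9, -5, 14)
  hex 29: (-9, -6, 15)
Sorted: 30 hexes.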